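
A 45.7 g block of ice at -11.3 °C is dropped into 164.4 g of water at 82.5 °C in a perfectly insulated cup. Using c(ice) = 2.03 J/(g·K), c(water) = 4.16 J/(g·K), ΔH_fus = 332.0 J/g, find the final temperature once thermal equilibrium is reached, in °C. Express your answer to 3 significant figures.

T_f = 46.0 °C

Heat to bring ice to 0 °C and melt it: q₁ = 45.7×2.03×11.3 + 45.7×332.0 = 16221 J
Heat the water can supply cooling to 0 °C: 164.4×4.16×82.5 = 56422.1 J > q₁, so all ice melts.
Energy balance: 164.4×4.16×(82.5 − T) = 16221 + 45.7×4.16×(T − 0)
683.904(82.5 − T) = 16221 + 190.112 T
56422.1 − 16221 = 874.016 T
T = 40201.1 / 874.016 = 46.00 °C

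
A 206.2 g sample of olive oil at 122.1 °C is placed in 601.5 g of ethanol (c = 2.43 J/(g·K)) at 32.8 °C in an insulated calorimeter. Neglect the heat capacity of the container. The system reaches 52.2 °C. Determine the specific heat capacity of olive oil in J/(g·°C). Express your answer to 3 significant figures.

q_gained = (601.5 × 2.43) × (52.2 − 32.8) = 28360 J
q_lost = 206.2 × c × (122.1 − 52.2) = 14413.38 c
Set equal: c = 28360 / 14413.38 = 1.97 J/(g·°C)

c = 1.97 J/(g·°C)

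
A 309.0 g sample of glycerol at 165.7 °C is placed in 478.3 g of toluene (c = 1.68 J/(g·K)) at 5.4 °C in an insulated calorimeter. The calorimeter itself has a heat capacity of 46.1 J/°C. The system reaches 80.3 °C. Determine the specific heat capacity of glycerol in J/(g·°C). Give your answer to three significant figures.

c = 2.41 J/(g·°C)

q_gained = (478.3 × 1.68 + 46.1) × (80.3 − 5.4) = 63640 J
q_lost = 309.0 × c × (165.7 − 80.3) = 26388.6 c
Set equal: c = 63640 / 26388.6 = 2.41 J/(g·°C)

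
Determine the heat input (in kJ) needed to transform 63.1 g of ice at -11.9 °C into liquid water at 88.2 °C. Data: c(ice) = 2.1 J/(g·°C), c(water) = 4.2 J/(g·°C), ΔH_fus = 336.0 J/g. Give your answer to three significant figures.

q = 46.2 kJ

q1 (heat ice -11.9→0.0 °C): 63.1 × 2.1 × 11.9 = 1577 J
q2 (melt at 0 °C): 63.1 × 336.0 = 21202 J
q3 (heat water 0.0→88.2 °C): 63.1 × 4.2 × 88.2 = 23375 J
Total: 1577 + 21202 + 23375 = 46154 J = 46.2 kJ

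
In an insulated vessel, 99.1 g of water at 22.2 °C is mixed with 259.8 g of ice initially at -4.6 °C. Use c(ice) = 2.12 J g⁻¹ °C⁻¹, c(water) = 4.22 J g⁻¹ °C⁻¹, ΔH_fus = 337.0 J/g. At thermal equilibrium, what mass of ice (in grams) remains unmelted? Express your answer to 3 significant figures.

Heat to warm all ice to 0 °C: 259.8×2.12×4.6 = 2533.6 J
Heat released by water cooling to 0 °C: 99.1×4.22×22.2 = 9284.1 J
9284.1 J < 2533.6 + 259.8×337.0 = 90086.2 J, so not all ice melts; final T = 0 °C.
Heat left for melting: 9284.1 − 2533.6 = 6750.5 J
Mass melted = 6750.5 / 337.0 = 20.03 g
Ice remaining = 259.8 − 20.03 = 239.77 g

m_ice remaining = 240 g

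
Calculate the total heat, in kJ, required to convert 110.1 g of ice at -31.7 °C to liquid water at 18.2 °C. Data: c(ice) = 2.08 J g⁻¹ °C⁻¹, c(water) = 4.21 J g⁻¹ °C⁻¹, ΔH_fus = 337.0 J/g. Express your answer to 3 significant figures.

q = 52.8 kJ

q1 (heat ice -31.7→0.0 °C): 110.1 × 2.08 × 31.7 = 7260 J
q2 (melt at 0 °C): 110.1 × 337.0 = 37104 J
q3 (heat water 0.0→18.2 °C): 110.1 × 4.21 × 18.2 = 8436 J
Total: 7260 + 37104 + 8436 = 52800 J = 52.8 kJ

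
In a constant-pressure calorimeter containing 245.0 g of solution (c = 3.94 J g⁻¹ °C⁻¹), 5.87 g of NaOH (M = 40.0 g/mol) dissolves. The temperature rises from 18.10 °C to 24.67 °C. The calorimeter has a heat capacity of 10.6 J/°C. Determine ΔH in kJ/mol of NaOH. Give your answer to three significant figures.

ΔH = -43.7 kJ/mol

|ΔT| = |24.67 − 18.10| = 6.57 °C
|q_surr| = (245.0 × 3.94 + 10.6) × 6.57 = 975.9 × 6.57 = 6412 J
n(NaOH) = 5.87 / 40.0 = 0.1468 mol
Temperature rose, so q_rxn = −|q_surr| = -6.412 kJ
ΔH = q_rxn / n = -43.68 kJ/mol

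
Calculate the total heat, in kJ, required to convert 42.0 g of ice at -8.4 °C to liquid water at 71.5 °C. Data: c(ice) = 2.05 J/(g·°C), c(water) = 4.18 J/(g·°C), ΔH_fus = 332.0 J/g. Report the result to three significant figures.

q = 27.2 kJ

q1 (heat ice -8.4→0.0 °C): 42.0 × 2.05 × 8.4 = 723 J
q2 (melt at 0 °C): 42.0 × 332.0 = 13944 J
q3 (heat water 0.0→71.5 °C): 42.0 × 4.18 × 71.5 = 12553 J
Total: 723 + 13944 + 12553 = 27220 J = 27.2 kJ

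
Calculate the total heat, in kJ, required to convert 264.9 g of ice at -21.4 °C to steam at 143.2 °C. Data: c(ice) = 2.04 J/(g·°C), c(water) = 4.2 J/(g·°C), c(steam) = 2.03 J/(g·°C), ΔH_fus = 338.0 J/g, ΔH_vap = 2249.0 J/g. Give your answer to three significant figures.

q = 831 kJ

q1 (heat ice -21.4→0.0 °C): 264.9 × 2.04 × 21.4 = 11564 J
q2 (melt at 0 °C): 264.9 × 338.0 = 89536 J
q3 (heat water 0.0→100.0 °C): 264.9 × 4.2 × 100.0 = 111258 J
q4 (vaporize at 100 °C): 264.9 × 2249.0 = 595760 J
q5 (heat steam 100.0→143.2 °C): 264.9 × 2.03 × 43.2 = 23231 J
Total: 11564 + 89536 + 111258 + 595760 + 23231 = 831349 J = 831 kJ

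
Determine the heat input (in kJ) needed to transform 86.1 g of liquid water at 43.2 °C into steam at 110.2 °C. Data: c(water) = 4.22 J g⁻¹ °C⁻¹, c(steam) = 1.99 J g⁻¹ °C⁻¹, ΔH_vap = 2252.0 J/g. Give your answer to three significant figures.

q1 (heat water 43.2→100.0 °C): 86.1 × 4.22 × 56.8 = 20638 J
q2 (vaporize at 100 °C): 86.1 × 2252.0 = 193897 J
q3 (heat steam 100.0→110.2 °C): 86.1 × 1.99 × 10.2 = 1748 J
Total: 20638 + 193897 + 1748 = 216283 J = 216 kJ

q = 216 kJ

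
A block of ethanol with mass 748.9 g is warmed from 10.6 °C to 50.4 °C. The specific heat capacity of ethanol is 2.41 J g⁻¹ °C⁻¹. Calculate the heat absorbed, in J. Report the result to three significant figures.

q = 71800 J

q = m c ΔT = 748.9 × 2.41 × (50.4 − 10.6)
q = 748.9 × 2.41 × 39.8 = 71830 J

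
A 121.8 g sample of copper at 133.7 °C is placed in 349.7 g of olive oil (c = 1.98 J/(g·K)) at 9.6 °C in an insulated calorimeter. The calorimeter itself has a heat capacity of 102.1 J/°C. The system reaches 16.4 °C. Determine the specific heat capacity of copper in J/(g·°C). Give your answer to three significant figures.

q_gained = (349.7 × 1.98 + 102.1) × (16.4 − 9.6) = 5403 J
q_lost = 121.8 × c × (133.7 − 16.4) = 14287.14 c
Set equal: c = 5403 / 14287.14 = 0.378 J/(g·°C)

c = 0.378 J/(g·°C)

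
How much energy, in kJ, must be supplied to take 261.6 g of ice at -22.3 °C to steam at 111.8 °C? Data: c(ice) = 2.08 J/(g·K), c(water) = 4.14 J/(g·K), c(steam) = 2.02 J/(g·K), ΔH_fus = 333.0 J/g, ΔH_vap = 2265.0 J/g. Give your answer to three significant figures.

q = 806 kJ

q1 (heat ice -22.3→0.0 °C): 261.6 × 2.08 × 22.3 = 12134 J
q2 (melt at 0 °C): 261.6 × 333.0 = 87113 J
q3 (heat water 0.0→100.0 °C): 261.6 × 4.14 × 100.0 = 108302 J
q4 (vaporize at 100 °C): 261.6 × 2265.0 = 592524 J
q5 (heat steam 100.0→111.8 °C): 261.6 × 2.02 × 11.8 = 6235 J
Total: 12134 + 87113 + 108302 + 592524 + 6235 = 806308 J = 806 kJ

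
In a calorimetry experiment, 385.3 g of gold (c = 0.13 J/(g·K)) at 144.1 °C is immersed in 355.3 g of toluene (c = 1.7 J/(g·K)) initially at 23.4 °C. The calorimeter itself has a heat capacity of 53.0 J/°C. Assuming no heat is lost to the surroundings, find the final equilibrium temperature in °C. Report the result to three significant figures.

Heat lost by gold = heat gained by toluene + calorimeter.
(385.3)(0.13)(144.1 − T) = [(355.3)(1.7) + 53.0](T − 23.4)
50.089 (144.1 − T) = 657.01 (T − 23.4)
7217.82 − 50.089 T = 657.01 T − 15374.0
22591.82 = 707.099 T
T = 31.95 °C

T_f = 32.0 °C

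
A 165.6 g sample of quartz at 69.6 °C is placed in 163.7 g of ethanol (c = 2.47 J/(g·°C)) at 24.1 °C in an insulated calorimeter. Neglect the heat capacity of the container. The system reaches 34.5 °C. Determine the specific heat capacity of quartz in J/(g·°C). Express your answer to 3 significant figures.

c = 0.723 J/(g·°C)

q_gained = (163.7 × 2.47) × (34.5 − 24.1) = 4205 J
q_lost = 165.6 × c × (69.6 − 34.5) = 5812.56 c
Set equal: c = 4205 / 5812.56 = 0.723 J/(g·°C)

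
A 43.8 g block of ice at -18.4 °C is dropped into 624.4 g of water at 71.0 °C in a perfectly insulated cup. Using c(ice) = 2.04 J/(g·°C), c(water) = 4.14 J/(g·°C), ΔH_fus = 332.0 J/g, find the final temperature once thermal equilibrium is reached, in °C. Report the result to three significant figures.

T_f = 60.5 °C

Heat to bring ice to 0 °C and melt it: q₁ = 43.8×2.04×18.4 + 43.8×332.0 = 16186 J
Heat the water can supply cooling to 0 °C: 624.4×4.14×71.0 = 183536 J > q₁, so all ice melts.
Energy balance: 624.4×4.14×(71.0 − T) = 16186 + 43.8×4.14×(T − 0)
2585.016(71.0 − T) = 16186 + 181.332 T
183536 − 16186 = 2766.348 T
T = 167350 / 2766.348 = 60.49 °C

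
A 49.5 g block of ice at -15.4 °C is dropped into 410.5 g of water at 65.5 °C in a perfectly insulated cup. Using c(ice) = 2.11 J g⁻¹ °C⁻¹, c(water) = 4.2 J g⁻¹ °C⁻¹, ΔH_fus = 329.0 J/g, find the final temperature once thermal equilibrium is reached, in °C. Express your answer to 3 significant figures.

T_f = 49.2 °C

Heat to bring ice to 0 °C and melt it: q₁ = 49.5×2.11×15.4 + 49.5×329.0 = 17894 J
Heat the water can supply cooling to 0 °C: 410.5×4.2×65.5 = 112929 J > q₁, so all ice melts.
Energy balance: 410.5×4.2×(65.5 − T) = 17894 + 49.5×4.2×(T − 0)
1724.1(65.5 − T) = 17894 + 207.9 T
112929 − 17894 = 1932.0 T
T = 95035 / 1932.0 = 49.19 °C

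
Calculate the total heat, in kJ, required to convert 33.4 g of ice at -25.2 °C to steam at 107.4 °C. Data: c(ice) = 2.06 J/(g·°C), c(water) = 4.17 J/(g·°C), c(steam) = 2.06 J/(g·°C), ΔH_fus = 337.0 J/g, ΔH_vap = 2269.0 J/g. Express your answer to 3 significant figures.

q = 103 kJ

q1 (heat ice -25.2→0.0 °C): 33.4 × 2.06 × 25.2 = 1734 J
q2 (melt at 0 °C): 33.4 × 337.0 = 11256 J
q3 (heat water 0.0→100.0 °C): 33.4 × 4.17 × 100.0 = 13928 J
q4 (vaporize at 100 °C): 33.4 × 2269.0 = 75785 J
q5 (heat steam 100.0→107.4 °C): 33.4 × 2.06 × 7.4 = 509 J
Total: 1734 + 11256 + 13928 + 75785 + 509 = 103212 J = 103 kJ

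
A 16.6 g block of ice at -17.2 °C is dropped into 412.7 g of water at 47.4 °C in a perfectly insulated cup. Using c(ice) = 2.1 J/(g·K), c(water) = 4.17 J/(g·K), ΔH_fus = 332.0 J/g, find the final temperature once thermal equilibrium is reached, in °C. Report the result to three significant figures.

Heat to bring ice to 0 °C and melt it: q₁ = 16.6×2.1×17.2 + 16.6×332.0 = 6110.8 J
Heat the water can supply cooling to 0 °C: 412.7×4.17×47.4 = 81573.5 J > q₁, so all ice melts.
Energy balance: 412.7×4.17×(47.4 − T) = 6110.8 + 16.6×4.17×(T − 0)
1720.959(47.4 − T) = 6110.8 + 69.222 T
81573.5 − 6110.8 = 1790.181 T
T = 75462.7 / 1790.181 = 42.15 °C

T_f = 42.2 °C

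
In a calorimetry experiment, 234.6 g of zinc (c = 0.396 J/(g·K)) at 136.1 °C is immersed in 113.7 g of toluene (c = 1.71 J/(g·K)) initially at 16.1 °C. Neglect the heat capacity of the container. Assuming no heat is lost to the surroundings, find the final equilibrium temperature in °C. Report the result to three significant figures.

Heat lost by zinc = heat gained by toluene.
(234.6)(0.396)(136.1 − T) = (113.7)(1.71)(T − 16.1)
92.9016 (136.1 − T) = 194.427 (T − 16.1)
12644 − 92.9016 T = 194.427 T − 3130.3
15774.3 = 287.3286 T
T = 54.90 °C

T_f = 54.9 °C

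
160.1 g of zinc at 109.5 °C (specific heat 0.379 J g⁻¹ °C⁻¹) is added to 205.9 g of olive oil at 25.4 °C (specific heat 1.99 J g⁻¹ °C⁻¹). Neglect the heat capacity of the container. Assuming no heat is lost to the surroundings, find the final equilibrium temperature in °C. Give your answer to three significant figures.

T_f = 36.2 °C

Heat lost by zinc = heat gained by olive oil.
(160.1)(0.379)(109.5 − T) = (205.9)(1.99)(T − 25.4)
60.6779 (109.5 − T) = 409.741 (T − 25.4)
6644.2 − 60.6779 T = 409.741 T − 10407
17051.2 = 470.4189 T
T = 36.247 °C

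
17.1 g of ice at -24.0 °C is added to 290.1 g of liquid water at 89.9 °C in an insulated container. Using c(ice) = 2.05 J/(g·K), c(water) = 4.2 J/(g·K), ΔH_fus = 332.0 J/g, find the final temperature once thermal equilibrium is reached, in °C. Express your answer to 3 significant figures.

Heat to bring ice to 0 °C and melt it: q₁ = 17.1×2.05×24.0 + 17.1×332.0 = 6518.5 J
Heat the water can supply cooling to 0 °C: 290.1×4.2×89.9 = 109536 J > q₁, so all ice melts.
Energy balance: 290.1×4.2×(89.9 − T) = 6518.5 + 17.1×4.2×(T − 0)
1218.42(89.9 − T) = 6518.5 + 71.82 T
109536 − 6518.5 = 1290.24 T
T = 103017.5 / 1290.24 = 79.84 °C

T_f = 79.8 °C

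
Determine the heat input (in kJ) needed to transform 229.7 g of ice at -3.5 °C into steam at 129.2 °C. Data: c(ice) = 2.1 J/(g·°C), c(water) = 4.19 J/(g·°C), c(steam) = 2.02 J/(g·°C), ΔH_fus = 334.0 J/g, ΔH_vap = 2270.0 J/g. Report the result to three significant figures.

q1 (heat ice -3.5→0.0 °C): 229.7 × 2.1 × 3.5 = 1688 J
q2 (melt at 0 °C): 229.7 × 334.0 = 76720 J
q3 (heat water 0.0→100.0 °C): 229.7 × 4.19 × 100.0 = 96244 J
q4 (vaporize at 100 °C): 229.7 × 2270.0 = 521419 J
q5 (heat steam 100.0→129.2 °C): 229.7 × 2.02 × 29.2 = 13549 J
Total: 1688 + 76720 + 96244 + 521419 + 13549 = 709620 J = 710 kJ

q = 710 kJ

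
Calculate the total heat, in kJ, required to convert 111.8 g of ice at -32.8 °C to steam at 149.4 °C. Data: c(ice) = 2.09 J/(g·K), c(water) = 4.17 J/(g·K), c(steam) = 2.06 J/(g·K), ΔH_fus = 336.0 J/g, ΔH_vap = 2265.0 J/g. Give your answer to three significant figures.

q1 (heat ice -32.8→0.0 °C): 111.8 × 2.09 × 32.8 = 7664 J
q2 (melt at 0 °C): 111.8 × 336.0 = 37565 J
q3 (heat water 0.0→100.0 °C): 111.8 × 4.17 × 100.0 = 46621 J
q4 (vaporize at 100 °C): 111.8 × 2265.0 = 253227 J
q5 (heat steam 100.0→149.4 °C): 111.8 × 2.06 × 49.4 = 11377 J
Total: 7664 + 37565 + 46621 + 253227 + 11377 = 356454 J = 356 kJ

q = 356 kJ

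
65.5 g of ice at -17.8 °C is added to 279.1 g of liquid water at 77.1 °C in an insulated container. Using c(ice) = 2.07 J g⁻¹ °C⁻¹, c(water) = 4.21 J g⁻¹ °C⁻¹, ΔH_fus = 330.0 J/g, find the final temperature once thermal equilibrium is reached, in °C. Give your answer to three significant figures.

T_f = 45.9 °C

Heat to bring ice to 0 °C and melt it: q₁ = 65.5×2.07×17.8 + 65.5×330.0 = 24028 J
Heat the water can supply cooling to 0 °C: 279.1×4.21×77.1 = 90593.3 J > q₁, so all ice melts.
Energy balance: 279.1×4.21×(77.1 − T) = 24028 + 65.5×4.21×(T − 0)
1175.011(77.1 − T) = 24028 + 275.755 T
90593.3 − 24028 = 1450.766 T
T = 66565.3 / 1450.766 = 45.88 °C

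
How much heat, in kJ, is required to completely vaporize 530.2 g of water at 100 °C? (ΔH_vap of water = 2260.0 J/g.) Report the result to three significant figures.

q = 1200 kJ

q = m × ΔH_vap = 530.2 × 2260.0 = 1198000 J = 1200 kJ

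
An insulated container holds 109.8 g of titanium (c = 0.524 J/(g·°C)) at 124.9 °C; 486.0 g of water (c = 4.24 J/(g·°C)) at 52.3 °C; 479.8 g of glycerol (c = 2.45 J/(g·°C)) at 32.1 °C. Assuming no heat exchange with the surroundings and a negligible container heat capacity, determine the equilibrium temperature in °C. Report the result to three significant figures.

Σ mᵢcᵢ(T − Tᵢ) = 0  ⇒  T = Σ mᵢcᵢTᵢ / Σ mᵢcᵢ
Σ mᵢcᵢ = 109.8×0.524 + 486.0×4.24 + 479.8×2.45 = 3293.6852
Σ mᵢcᵢTᵢ = 57.5352×124.9 + 2060.64×52.3 + 1175.51×32.1 = 152690
T = 152690 / 3293.6852 = 46.36 °C

T_f = 46.4 °C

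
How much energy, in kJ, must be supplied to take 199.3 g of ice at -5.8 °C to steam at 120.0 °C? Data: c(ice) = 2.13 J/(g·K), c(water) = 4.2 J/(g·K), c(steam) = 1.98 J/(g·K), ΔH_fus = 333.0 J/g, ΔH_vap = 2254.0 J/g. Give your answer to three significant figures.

q1 (heat ice -5.8→0.0 °C): 199.3 × 2.13 × 5.8 = 2462 J
q2 (melt at 0 °C): 199.3 × 333.0 = 66367 J
q3 (heat water 0.0→100.0 °C): 199.3 × 4.2 × 100.0 = 83706 J
q4 (vaporize at 100 °C): 199.3 × 2254.0 = 449222 J
q5 (heat steam 100.0→120.0 °C): 199.3 × 1.98 × 20.0 = 7892 J
Total: 2462 + 66367 + 83706 + 449222 + 7892 = 609649 J = 610 kJ

q = 610 kJ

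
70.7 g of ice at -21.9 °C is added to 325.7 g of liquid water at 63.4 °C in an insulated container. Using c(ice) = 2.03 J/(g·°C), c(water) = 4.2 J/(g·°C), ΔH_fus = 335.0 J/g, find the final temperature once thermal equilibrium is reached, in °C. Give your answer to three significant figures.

T_f = 36.0 °C

Heat to bring ice to 0 °C and melt it: q₁ = 70.7×2.03×21.9 + 70.7×335.0 = 26828 J
Heat the water can supply cooling to 0 °C: 325.7×4.2×63.4 = 86727.4 J > q₁, so all ice melts.
Energy balance: 325.7×4.2×(63.4 − T) = 26828 + 70.7×4.2×(T − 0)
1367.94(63.4 − T) = 26828 + 296.94 T
86727.4 − 26828 = 1664.88 T
T = 59899.4 / 1664.88 = 35.98 °C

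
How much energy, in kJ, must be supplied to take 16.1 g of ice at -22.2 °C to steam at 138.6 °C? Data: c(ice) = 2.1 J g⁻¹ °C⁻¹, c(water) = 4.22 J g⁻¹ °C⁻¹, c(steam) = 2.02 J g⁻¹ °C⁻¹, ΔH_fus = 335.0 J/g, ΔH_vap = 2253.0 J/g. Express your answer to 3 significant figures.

q1 (heat ice -22.2→0.0 °C): 16.1 × 2.1 × 22.2 = 751 J
q2 (melt at 0 °C): 16.1 × 335.0 = 5394 J
q3 (heat water 0.0→100.0 °C): 16.1 × 4.22 × 100.0 = 6794 J
q4 (vaporize at 100 °C): 16.1 × 2253.0 = 36273 J
q5 (heat steam 100.0→138.6 °C): 16.1 × 2.02 × 38.6 = 1255 J
Total: 751 + 5394 + 6794 + 36273 + 1255 = 50467 J = 50.5 kJ

q = 50.5 kJ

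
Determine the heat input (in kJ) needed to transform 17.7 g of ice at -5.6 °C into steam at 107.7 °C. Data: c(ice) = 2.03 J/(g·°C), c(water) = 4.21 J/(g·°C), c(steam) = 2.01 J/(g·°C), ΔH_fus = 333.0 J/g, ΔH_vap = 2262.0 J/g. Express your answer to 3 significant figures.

q1 (heat ice -5.6→0.0 °C): 17.7 × 2.03 × 5.6 = 201 J
q2 (melt at 0 °C): 17.7 × 333.0 = 5894 J
q3 (heat water 0.0→100.0 °C): 17.7 × 4.21 × 100.0 = 7452 J
q4 (vaporize at 100 °C): 17.7 × 2262.0 = 40037 J
q5 (heat steam 100.0→107.7 °C): 17.7 × 2.01 × 7.7 = 274 J
Total: 201 + 5894 + 7452 + 40037 + 274 = 53858 J = 53.9 kJ

q = 53.9 kJ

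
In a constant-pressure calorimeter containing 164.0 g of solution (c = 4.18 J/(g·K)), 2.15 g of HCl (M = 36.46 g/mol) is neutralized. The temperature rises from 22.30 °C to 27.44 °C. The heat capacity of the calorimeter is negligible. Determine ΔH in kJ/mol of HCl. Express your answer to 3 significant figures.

ΔH = -59.8 kJ/mol

|ΔT| = |27.44 − 22.30| = 5.14 °C
|q_surr| = (164.0 × 4.18) × 5.14 = 685.52 × 5.14 = 3524 J
n(HCl) = 2.15 / 36.46 = 0.05897 mol
Temperature rose, so q_rxn = −|q_surr| = -3.524 kJ
ΔH = q_rxn / n = -59.76 kJ/mol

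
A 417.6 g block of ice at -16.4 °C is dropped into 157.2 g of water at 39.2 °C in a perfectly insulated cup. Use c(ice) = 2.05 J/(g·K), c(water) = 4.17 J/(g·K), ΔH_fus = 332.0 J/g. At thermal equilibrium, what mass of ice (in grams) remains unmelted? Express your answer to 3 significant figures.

m_ice remaining = 382 g

Heat to warm all ice to 0 °C: 417.6×2.05×16.4 = 14040 J
Heat released by water cooling to 0 °C: 157.2×4.17×39.2 = 25697 J
25697 J < 14040 + 417.6×332.0 = 152683.2 J, so not all ice melts; final T = 0 °C.
Heat left for melting: 25697 − 14040 = 11657 J
Mass melted = 11657 / 332.0 = 35.11 g
Ice remaining = 417.6 − 35.11 = 382.49 g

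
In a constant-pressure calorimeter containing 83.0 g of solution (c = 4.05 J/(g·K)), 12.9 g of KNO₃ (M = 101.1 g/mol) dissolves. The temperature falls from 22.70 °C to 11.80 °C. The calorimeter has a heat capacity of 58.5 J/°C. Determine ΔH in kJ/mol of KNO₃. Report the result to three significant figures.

|ΔT| = |11.80 − 22.70| = 10.90 °C
|q_surr| = (83.0 × 4.05 + 58.5) × 10.90 = 394.65 × 10.90 = 4302 J
n(KNO₃) = 12.9 / 101.1 = 0.1276 mol
Temperature fell, so q_rxn = +|q_surr| = 4.302 kJ
ΔH = q_rxn / n = 33.71 kJ/mol

ΔH = 33.7 kJ/mol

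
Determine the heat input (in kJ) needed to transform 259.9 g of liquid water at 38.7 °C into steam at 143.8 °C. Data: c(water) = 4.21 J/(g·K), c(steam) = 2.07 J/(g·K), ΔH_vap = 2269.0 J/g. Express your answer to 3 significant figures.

q1 (heat water 38.7→100.0 °C): 259.9 × 4.21 × 61.3 = 67073 J
q2 (vaporize at 100 °C): 259.9 × 2269.0 = 589713 J
q3 (heat steam 100.0→143.8 °C): 259.9 × 2.07 × 43.8 = 23564 J
Total: 67073 + 589713 + 23564 = 680350 J = 680 kJ

q = 680 kJ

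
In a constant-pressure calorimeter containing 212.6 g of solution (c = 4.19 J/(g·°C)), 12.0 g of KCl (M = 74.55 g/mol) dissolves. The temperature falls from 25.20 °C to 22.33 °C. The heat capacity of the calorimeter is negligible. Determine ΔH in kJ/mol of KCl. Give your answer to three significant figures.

|ΔT| = |22.33 − 25.20| = 2.87 °C
|q_surr| = (212.6 × 4.19) × 2.87 = 890.794 × 2.87 = 2557 J
n(KCl) = 12.0 / 74.55 = 0.1610 mol
Temperature fell, so q_rxn = +|q_surr| = 2.557 kJ
ΔH = q_rxn / n = 15.88 kJ/mol

ΔH = 15.9 kJ/mol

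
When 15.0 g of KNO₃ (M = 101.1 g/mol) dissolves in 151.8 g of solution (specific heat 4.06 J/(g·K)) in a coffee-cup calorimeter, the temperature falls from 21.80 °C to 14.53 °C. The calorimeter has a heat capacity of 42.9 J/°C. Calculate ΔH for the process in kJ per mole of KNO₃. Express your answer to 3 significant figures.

|ΔT| = |14.53 − 21.80| = 7.27 °C
|q_surr| = (151.8 × 4.06 + 42.9) × 7.27 = 659.208 × 7.27 = 4792 J
n(KNO₃) = 15.0 / 101.1 = 0.1484 mol
Temperature fell, so q_rxn = +|q_surr| = 4.792 kJ
ΔH = q_rxn / n = 32.29 kJ/mol

ΔH = 32.3 kJ/mol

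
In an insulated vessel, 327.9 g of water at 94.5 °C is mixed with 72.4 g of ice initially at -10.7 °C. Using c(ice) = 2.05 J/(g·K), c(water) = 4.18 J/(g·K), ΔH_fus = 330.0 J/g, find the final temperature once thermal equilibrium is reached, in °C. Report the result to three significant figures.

T_f = 62.2 °C

Heat to bring ice to 0 °C and melt it: q₁ = 72.4×2.05×10.7 + 72.4×330.0 = 25480 J
Heat the water can supply cooling to 0 °C: 327.9×4.18×94.5 = 129524 J > q₁, so all ice melts.
Energy balance: 327.9×4.18×(94.5 − T) = 25480 + 72.4×4.18×(T − 0)
1370.622(94.5 − T) = 25480 + 302.632 T
129524 − 25480 = 1673.254 T
T = 104044 / 1673.254 = 62.18 °C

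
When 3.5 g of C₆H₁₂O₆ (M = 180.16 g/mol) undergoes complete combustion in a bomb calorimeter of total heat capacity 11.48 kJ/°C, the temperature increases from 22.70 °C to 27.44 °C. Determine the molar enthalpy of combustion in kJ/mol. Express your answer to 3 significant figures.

ΔT = 27.44 − 22.70 = 4.74 °C
q_cal = C_cal × ΔT = 11.48 × 4.74 = 54.4152 kJ
n = 3.5 / 180.16 = 0.01943 mol
q_rxn = −q_cal = -54.4152 kJ
ΔH = -54.4152 / 0.01943 = -2801 kJ/mol

ΔH = -2800 kJ/mol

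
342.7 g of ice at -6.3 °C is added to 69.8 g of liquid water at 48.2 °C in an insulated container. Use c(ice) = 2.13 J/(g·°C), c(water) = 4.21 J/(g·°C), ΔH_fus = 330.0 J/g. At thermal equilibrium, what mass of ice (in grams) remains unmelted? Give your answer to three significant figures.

m_ice remaining = 314 g

Heat to warm all ice to 0 °C: 342.7×2.13×6.3 = 4598.7 J
Heat released by water cooling to 0 °C: 69.8×4.21×48.2 = 14164 J
14164 J < 4598.7 + 342.7×330.0 = 117689.7 J, so not all ice melts; final T = 0 °C.
Heat left for melting: 14164 − 4598.7 = 9565.3 J
Mass melted = 9565.3 / 330.0 = 28.99 g
Ice remaining = 342.7 − 28.99 = 313.71 g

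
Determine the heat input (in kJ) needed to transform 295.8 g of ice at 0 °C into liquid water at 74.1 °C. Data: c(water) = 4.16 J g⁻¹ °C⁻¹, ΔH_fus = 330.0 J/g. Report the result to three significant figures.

q1 (melt at 0 °C): 295.8 × 330.0 = 97614 J
q2 (heat water 0.0→74.1 °C): 295.8 × 4.16 × 74.1 = 91182 J
Total: 97614 + 91182 = 188796 J = 189 kJ

q = 189 kJ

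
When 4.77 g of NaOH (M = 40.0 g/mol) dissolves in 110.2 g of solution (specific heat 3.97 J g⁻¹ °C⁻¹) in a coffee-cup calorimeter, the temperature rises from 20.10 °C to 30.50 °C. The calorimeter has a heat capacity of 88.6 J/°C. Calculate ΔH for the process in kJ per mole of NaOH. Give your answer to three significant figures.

|ΔT| = |30.50 − 20.10| = 10.40 °C
|q_surr| = (110.2 × 3.97 + 88.6) × 10.40 = 526.094 × 10.40 = 5471 J
n(NaOH) = 4.77 / 40.0 = 0.1193 mol
Temperature rose, so q_rxn = −|q_surr| = -5.471 kJ
ΔH = q_rxn / n = -45.86 kJ/mol

ΔH = -45.9 kJ/mol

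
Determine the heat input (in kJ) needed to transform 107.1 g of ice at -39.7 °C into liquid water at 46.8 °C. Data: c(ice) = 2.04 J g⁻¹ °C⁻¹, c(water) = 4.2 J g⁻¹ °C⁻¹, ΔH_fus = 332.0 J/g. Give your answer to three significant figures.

q = 65.3 kJ

q1 (heat ice -39.7→0.0 °C): 107.1 × 2.04 × 39.7 = 8674 J
q2 (melt at 0 °C): 107.1 × 332.0 = 35557 J
q3 (heat water 0.0→46.8 °C): 107.1 × 4.2 × 46.8 = 21052 J
Total: 8674 + 35557 + 21052 = 65283 J = 65.3 kJ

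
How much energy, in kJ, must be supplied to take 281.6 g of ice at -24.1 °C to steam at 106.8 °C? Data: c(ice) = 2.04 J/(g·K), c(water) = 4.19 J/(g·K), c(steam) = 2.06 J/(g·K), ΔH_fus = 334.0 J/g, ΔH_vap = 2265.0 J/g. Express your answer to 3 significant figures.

q1 (heat ice -24.1→0.0 °C): 281.6 × 2.04 × 24.1 = 13845 J
q2 (melt at 0 °C): 281.6 × 334.0 = 94054 J
q3 (heat water 0.0→100.0 °C): 281.6 × 4.19 × 100.0 = 117990 J
q4 (vaporize at 100 °C): 281.6 × 2265.0 = 637824 J
q5 (heat steam 100.0→106.8 °C): 281.6 × 2.06 × 6.8 = 3945 J
Total: 13845 + 94054 + 117990 + 637824 + 3945 = 867658 J = 868 kJ

q = 868 kJ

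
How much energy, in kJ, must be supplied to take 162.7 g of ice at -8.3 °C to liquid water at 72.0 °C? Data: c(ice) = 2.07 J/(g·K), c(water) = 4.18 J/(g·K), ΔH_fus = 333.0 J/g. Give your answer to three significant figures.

q = 106 kJ

q1 (heat ice -8.3→0.0 °C): 162.7 × 2.07 × 8.3 = 2795 J
q2 (melt at 0 °C): 162.7 × 333.0 = 54179 J
q3 (heat water 0.0→72.0 °C): 162.7 × 4.18 × 72.0 = 48966 J
Total: 2795 + 54179 + 48966 = 105940 J = 106 kJ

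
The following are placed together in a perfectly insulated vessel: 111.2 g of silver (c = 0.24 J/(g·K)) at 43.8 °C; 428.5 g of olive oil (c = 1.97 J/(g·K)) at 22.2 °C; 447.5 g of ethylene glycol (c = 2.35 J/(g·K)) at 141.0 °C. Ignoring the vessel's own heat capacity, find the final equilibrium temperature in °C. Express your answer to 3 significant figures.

T_f = 87.5 °C

Σ mᵢcᵢ(T − Tᵢ) = 0  ⇒  T = Σ mᵢcᵢTᵢ / Σ mᵢcᵢ
Σ mᵢcᵢ = 111.2×0.24 + 428.5×1.97 + 447.5×2.35 = 1922.458
Σ mᵢcᵢTᵢ = 26.688×43.8 + 844.145×22.2 + 1051.625×141.0 = 168190
T = 168190 / 1922.458 = 87.49 °C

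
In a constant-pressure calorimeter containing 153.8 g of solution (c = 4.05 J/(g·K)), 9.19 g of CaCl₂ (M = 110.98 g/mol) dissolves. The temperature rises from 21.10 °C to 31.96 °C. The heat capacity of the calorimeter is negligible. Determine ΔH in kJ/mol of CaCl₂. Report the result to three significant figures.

ΔH = -81.7 kJ/mol

|ΔT| = |31.96 − 21.10| = 10.86 °C
|q_surr| = (153.8 × 4.05) × 10.86 = 622.89 × 10.86 = 6765 J
n(CaCl₂) = 9.19 / 110.98 = 0.08281 mol
Temperature rose, so q_rxn = −|q_surr| = -6.765 kJ
ΔH = q_rxn / n = -81.69 kJ/mol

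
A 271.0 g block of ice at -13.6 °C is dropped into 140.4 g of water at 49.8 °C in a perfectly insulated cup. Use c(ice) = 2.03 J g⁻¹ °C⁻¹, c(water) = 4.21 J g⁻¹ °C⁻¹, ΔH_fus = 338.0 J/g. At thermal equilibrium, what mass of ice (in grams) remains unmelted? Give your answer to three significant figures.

m_ice remaining = 206 g

Heat to warm all ice to 0 °C: 271.0×2.03×13.6 = 7481.8 J
Heat released by water cooling to 0 °C: 140.4×4.21×49.8 = 29436 J
29436 J < 7481.8 + 271.0×338.0 = 99079.8 J, so not all ice melts; final T = 0 °C.
Heat left for melting: 29436 − 7481.8 = 21954.2 J
Mass melted = 21954.2 / 338.0 = 64.95 g
Ice remaining = 271.0 − 64.95 = 206.05 g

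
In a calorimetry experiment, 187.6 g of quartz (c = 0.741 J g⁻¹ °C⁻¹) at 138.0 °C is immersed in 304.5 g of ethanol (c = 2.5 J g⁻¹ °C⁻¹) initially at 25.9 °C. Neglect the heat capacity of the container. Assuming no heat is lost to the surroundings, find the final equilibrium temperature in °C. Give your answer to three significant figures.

Heat lost by quartz = heat gained by ethanol.
(187.6)(0.741)(138.0 − T) = (304.5)(2.5)(T − 25.9)
139.0116 (138.0 − T) = 761.25 (T − 25.9)
19184 − 139.0116 T = 761.25 T − 19716
38900 = 900.2616 T
T = 43.21 °C

T_f = 43.2 °C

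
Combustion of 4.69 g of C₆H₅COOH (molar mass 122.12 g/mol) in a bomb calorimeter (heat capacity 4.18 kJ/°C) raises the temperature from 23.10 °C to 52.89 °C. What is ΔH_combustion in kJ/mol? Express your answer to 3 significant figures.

ΔH = -3240 kJ/mol

ΔT = 52.89 − 23.10 = 29.79 °C
q_cal = C_cal × ΔT = 4.18 × 29.79 = 124.5222 kJ
n = 4.69 / 122.12 = 0.03840 mol
q_rxn = −q_cal = -124.5222 kJ
ΔH = -124.5222 / 0.03840 = -3243 kJ/mol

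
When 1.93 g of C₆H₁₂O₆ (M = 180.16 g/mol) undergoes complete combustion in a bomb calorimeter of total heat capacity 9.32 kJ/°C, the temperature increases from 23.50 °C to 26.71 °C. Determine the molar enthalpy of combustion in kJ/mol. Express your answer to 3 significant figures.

ΔH = -2790 kJ/mol

ΔT = 26.71 − 23.50 = 3.21 °C
q_cal = C_cal × ΔT = 9.32 × 3.21 = 29.9172 kJ
n = 1.93 / 180.16 = 0.01071 mol
q_rxn = −q_cal = -29.9172 kJ
ΔH = -29.9172 / 0.01071 = -2793 kJ/mol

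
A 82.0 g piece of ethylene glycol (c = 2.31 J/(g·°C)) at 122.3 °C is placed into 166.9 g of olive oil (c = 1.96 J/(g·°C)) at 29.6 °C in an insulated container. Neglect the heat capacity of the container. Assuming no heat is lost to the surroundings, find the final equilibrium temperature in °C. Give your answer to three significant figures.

Heat lost by ethylene glycol = heat gained by olive oil.
(82.0)(2.31)(122.3 − T) = (166.9)(1.96)(T − 29.6)
189.42 (122.3 − T) = 327.124 (T − 29.6)
23166 − 189.42 T = 327.124 T − 9682.9
32848.9 = 516.544 T
T = 63.59 °C

T_f = 63.6 °C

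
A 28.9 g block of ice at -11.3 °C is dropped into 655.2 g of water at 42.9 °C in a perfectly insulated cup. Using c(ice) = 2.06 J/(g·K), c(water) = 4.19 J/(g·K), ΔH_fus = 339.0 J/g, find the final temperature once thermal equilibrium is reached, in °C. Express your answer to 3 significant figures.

T_f = 37.4 °C

Heat to bring ice to 0 °C and melt it: q₁ = 28.9×2.06×11.3 + 28.9×339.0 = 10470 J
Heat the water can supply cooling to 0 °C: 655.2×4.19×42.9 = 117773 J > q₁, so all ice melts.
Energy balance: 655.2×4.19×(42.9 − T) = 10470 + 28.9×4.19×(T − 0)
2745.288(42.9 − T) = 10470 + 121.091 T
117773 − 10470 = 2866.379 T
T = 107303 / 2866.379 = 37.44 °C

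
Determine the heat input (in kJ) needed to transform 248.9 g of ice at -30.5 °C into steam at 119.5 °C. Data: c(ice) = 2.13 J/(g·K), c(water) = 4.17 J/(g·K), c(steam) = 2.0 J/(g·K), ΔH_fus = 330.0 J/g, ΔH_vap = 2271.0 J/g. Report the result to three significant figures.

q1 (heat ice -30.5→0.0 °C): 248.9 × 2.13 × 30.5 = 16170 J
q2 (melt at 0 °C): 248.9 × 330.0 = 82137 J
q3 (heat water 0.0→100.0 °C): 248.9 × 4.17 × 100.0 = 103791 J
q4 (vaporize at 100 °C): 248.9 × 2271.0 = 565252 J
q5 (heat steam 100.0→119.5 °C): 248.9 × 2.0 × 19.5 = 9707 J
Total: 16170 + 82137 + 103791 + 565252 + 9707 = 777057 J = 777 kJ

q = 777 kJ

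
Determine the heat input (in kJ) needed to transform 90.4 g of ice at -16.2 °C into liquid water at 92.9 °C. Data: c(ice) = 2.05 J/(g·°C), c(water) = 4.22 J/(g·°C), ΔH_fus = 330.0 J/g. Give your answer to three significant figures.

q1 (heat ice -16.2→0.0 °C): 90.4 × 2.05 × 16.2 = 3002 J
q2 (melt at 0 °C): 90.4 × 330.0 = 29832 J
q3 (heat water 0.0→92.9 °C): 90.4 × 4.22 × 92.9 = 35440 J
Total: 3002 + 29832 + 35440 = 68274 J = 68.3 kJ

q = 68.3 kJ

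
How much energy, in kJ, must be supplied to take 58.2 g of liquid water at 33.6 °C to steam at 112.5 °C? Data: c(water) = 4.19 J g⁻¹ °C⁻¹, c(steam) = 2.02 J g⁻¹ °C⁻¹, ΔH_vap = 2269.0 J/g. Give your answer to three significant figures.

q1 (heat water 33.6→100.0 °C): 58.2 × 4.19 × 66.4 = 16192 J
q2 (vaporize at 100 °C): 58.2 × 2269.0 = 132056 J
q3 (heat steam 100.0→112.5 °C): 58.2 × 2.02 × 12.5 = 1470 J
Total: 16192 + 132056 + 1470 = 149718 J = 150 kJ

q = 150 kJ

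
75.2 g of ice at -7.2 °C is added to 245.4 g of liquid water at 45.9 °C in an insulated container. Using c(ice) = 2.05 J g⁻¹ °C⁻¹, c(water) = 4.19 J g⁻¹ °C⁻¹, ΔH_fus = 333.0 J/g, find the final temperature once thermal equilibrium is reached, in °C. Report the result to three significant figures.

Heat to bring ice to 0 °C and melt it: q₁ = 75.2×2.05×7.2 + 75.2×333.0 = 26152 J
Heat the water can supply cooling to 0 °C: 245.4×4.19×45.9 = 47195.6 J > q₁, so all ice melts.
Energy balance: 245.4×4.19×(45.9 − T) = 26152 + 75.2×4.19×(T − 0)
1028.226(45.9 − T) = 26152 + 315.088 T
47195.6 − 26152 = 1343.314 T
T = 21043.6 / 1343.314 = 15.67 °C

T_f = 15.7 °C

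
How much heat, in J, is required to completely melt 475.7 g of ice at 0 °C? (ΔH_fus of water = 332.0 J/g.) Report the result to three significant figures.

q = 158000 J

q = m × ΔH_fus = 475.7 × 332.0 = 157900 J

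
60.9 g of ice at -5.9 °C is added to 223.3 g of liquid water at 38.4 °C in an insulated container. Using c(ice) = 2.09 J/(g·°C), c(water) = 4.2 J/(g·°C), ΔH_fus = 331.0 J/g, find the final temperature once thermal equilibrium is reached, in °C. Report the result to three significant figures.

T_f = 12.7 °C

Heat to bring ice to 0 °C and melt it: q₁ = 60.9×2.09×5.9 + 60.9×331.0 = 20909 J
Heat the water can supply cooling to 0 °C: 223.3×4.2×38.4 = 36013.8 J > q₁, so all ice melts.
Energy balance: 223.3×4.2×(38.4 − T) = 20909 + 60.9×4.2×(T − 0)
937.86(38.4 − T) = 20909 + 255.78 T
36013.8 − 20909 = 1193.64 T
T = 15104.8 / 1193.64 = 12.65 °C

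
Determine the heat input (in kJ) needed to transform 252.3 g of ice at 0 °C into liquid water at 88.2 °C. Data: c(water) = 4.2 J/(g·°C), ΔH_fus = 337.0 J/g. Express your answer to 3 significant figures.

q1 (melt at 0 °C): 252.3 × 337.0 = 85025 J
q2 (heat water 0.0→88.2 °C): 252.3 × 4.2 × 88.2 = 93462 J
Total: 85025 + 93462 = 178487 J = 178 kJ

q = 178 kJ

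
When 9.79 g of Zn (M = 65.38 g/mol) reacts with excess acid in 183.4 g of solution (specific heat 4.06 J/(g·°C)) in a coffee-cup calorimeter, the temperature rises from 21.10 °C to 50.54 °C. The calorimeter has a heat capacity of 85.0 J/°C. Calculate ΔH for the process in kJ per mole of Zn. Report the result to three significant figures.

ΔH = -163 kJ/mol

|ΔT| = |50.54 − 21.10| = 29.44 °C
|q_surr| = (183.4 × 4.06 + 85.0) × 29.44 = 829.604 × 29.44 = 24420 J
n(Zn) = 9.79 / 65.38 = 0.1497 mol
Temperature rose, so q_rxn = −|q_surr| = -24.42 kJ
ΔH = q_rxn / n = -163.1 kJ/mol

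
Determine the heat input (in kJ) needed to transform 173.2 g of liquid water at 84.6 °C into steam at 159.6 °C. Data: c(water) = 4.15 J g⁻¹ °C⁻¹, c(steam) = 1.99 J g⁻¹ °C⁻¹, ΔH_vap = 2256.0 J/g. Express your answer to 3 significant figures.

q = 422 kJ

q1 (heat water 84.6→100.0 °C): 173.2 × 4.15 × 15.4 = 11069 J
q2 (vaporize at 100 °C): 173.2 × 2256.0 = 390739 J
q3 (heat steam 100.0→159.6 °C): 173.2 × 1.99 × 59.6 = 20542 J
Total: 11069 + 390739 + 20542 = 422350 J = 422 kJ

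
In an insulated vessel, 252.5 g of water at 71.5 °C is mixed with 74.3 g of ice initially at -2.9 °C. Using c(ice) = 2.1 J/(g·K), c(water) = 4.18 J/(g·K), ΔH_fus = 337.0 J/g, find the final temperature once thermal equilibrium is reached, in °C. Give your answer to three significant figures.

T_f = 36.6 °C

Heat to bring ice to 0 °C and melt it: q₁ = 74.3×2.1×2.9 + 74.3×337.0 = 25492 J
Heat the water can supply cooling to 0 °C: 252.5×4.18×71.5 = 75464.7 J > q₁, so all ice melts.
Energy balance: 252.5×4.18×(71.5 − T) = 25492 + 74.3×4.18×(T − 0)
1055.45(71.5 − T) = 25492 + 310.574 T
75464.7 − 25492 = 1366.024 T
T = 49972.7 / 1366.024 = 36.58 °C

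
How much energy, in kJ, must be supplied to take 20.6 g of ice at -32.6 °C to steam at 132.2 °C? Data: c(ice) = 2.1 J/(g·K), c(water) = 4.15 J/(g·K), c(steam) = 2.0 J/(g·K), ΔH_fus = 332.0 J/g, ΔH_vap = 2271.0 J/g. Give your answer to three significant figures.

q1 (heat ice -32.6→0.0 °C): 20.6 × 2.1 × 32.6 = 1410 J
q2 (melt at 0 °C): 20.6 × 332.0 = 6839 J
q3 (heat water 0.0→100.0 °C): 20.6 × 4.15 × 100.0 = 8549 J
q4 (vaporize at 100 °C): 20.6 × 2271.0 = 46783 J
q5 (heat steam 100.0→132.2 °C): 20.6 × 2.0 × 32.2 = 1327 J
Total: 1410 + 6839 + 8549 + 46783 + 1327 = 64908 J = 64.9 kJ

q = 64.9 kJ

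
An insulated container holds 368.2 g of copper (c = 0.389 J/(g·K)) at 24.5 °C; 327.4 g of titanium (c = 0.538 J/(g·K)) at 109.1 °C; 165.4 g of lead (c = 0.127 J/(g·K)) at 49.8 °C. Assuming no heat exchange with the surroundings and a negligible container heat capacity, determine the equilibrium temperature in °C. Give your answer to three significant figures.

Σ mᵢcᵢ(T − Tᵢ) = 0  ⇒  T = Σ mᵢcᵢTᵢ / Σ mᵢcᵢ
Σ mᵢcᵢ = 368.2×0.389 + 327.4×0.538 + 165.4×0.127 = 340.3768
Σ mᵢcᵢTᵢ = 143.2298×24.5 + 176.1412×109.1 + 21.0058×49.8 = 23772
T = 23772 / 340.3768 = 69.84 °C

T_f = 69.8 °C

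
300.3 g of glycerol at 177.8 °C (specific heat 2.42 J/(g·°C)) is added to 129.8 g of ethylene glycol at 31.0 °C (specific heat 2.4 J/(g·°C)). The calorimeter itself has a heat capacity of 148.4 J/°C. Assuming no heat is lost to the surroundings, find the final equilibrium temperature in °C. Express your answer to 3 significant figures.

T_f = 121 °C

Heat lost by glycerol = heat gained by ethylene glycol + calorimeter.
(300.3)(2.42)(177.8 − T) = [(129.8)(2.4) + 148.4](T − 31.0)
726.726 (177.8 − T) = 459.92 (T − 31.0)
129210 − 726.726 T = 459.92 T − 14258
143468 = 1186.646 T
T = 120.9 °C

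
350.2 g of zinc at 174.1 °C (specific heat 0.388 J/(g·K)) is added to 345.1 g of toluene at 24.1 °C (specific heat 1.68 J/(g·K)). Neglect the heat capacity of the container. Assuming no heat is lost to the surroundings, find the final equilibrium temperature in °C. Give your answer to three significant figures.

Heat lost by zinc = heat gained by toluene.
(350.2)(0.388)(174.1 − T) = (345.1)(1.68)(T − 24.1)
135.8776 (174.1 − T) = 579.768 (T − 24.1)
23656 − 135.8776 T = 579.768 T − 13972
37628 = 715.6456 T
T = 52.58 °C

T_f = 52.6 °C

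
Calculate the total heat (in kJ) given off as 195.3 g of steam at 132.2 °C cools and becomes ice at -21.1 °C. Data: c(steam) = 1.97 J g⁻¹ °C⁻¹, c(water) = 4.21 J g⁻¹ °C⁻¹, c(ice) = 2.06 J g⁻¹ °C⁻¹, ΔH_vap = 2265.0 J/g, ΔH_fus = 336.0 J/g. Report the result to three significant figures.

q = 611 kJ

q1 (cool steam 132.2→100 °C): 195.3 × 1.97 × 32.2 = 12389 J
q2 (condense at 100 °C): 195.3 × 2265.0 = 442355 J
q3 (cool water 100→0 °C): 195.3 × 4.21 × 100.0 = 82221 J
q4 (freeze at 0 °C): 195.3 × 336.0 = 65621 J
q5 (cool ice 0→-21.1 °C): 195.3 × 2.06 × 21.1 = 8489 J
Total: 12389 + 442355 + 82221 + 65621 + 8489 = 611075 J = 611 kJ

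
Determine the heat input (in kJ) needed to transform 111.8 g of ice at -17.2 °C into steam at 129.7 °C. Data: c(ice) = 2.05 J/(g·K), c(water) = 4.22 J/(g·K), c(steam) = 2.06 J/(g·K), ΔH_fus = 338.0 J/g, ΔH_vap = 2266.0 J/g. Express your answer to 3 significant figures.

q = 349 kJ

q1 (heat ice -17.2→0.0 °C): 111.8 × 2.05 × 17.2 = 3942 J
q2 (melt at 0 °C): 111.8 × 338.0 = 37788 J
q3 (heat water 0.0→100.0 °C): 111.8 × 4.22 × 100.0 = 47180 J
q4 (vaporize at 100 °C): 111.8 × 2266.0 = 253339 J
q5 (heat steam 100.0→129.7 °C): 111.8 × 2.06 × 29.7 = 6840 J
Total: 3942 + 37788 + 47180 + 253339 + 6840 = 349089 J = 349 kJ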